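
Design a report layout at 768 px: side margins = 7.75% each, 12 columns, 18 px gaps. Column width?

768 × (1 − 2·7.75%) = 768 × 84.5% = 648.96 px for the columns.
12 columns + 11 gaps: 12c + 11·18 = 648.96.
12c = 648.96 − 198 = 450.96, so c = 37.58 px.

37.58 px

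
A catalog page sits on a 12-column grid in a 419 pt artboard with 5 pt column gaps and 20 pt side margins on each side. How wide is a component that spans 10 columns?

315 pt

Content width = 419 − 2·20 = 379 pt.
379 − 11·5 = 324; ÷12 gives c = 27 pt.
10 columns plus 9 column gaps: 270 + 45 = 315 pt.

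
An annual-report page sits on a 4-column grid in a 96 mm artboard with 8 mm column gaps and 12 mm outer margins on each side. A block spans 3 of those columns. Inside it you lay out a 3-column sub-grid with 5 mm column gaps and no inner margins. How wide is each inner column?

14 mm

Subtract both margins: 96 − 2·12 = 72 mm.
72 − 3·8 = 48; ÷4 gives c = 12 mm.
Span of 3: 3·12 + 2·8 = 36 + 16 = 52 mm.
3d + 2·5 = 52 → 3d = 42 → d = 14 mm.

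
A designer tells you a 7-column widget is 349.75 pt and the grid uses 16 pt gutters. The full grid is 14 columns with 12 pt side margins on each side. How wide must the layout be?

739.5 pt

Subtracting 6 gutters of 16 leaves 253.75 for 7 columns, so c = 36.25 pt.
Layout = 2·12 + 14·36.25 + 13·16 = 24 + 507.5 + 208 = 739.5 pt.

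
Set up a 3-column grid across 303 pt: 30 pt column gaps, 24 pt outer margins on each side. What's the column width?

Subtract both margins: 303 − 2·24 = 255 pt.
3 columns + 2 column gaps: 3c + 2·30 = 255.
3c = 255 − 60 = 195, so c = 65 pt.

65 pt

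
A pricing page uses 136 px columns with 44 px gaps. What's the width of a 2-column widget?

316 px

2-column span = 2·136 + 1·44 = 316 px.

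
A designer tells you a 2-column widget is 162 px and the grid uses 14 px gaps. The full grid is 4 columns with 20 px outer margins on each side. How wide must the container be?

378 px

2c + 1·14 = 162 → 2c = 148 → c = 74 px.
Total width: 2·20 + 4·74 + 3·14 = 378 px.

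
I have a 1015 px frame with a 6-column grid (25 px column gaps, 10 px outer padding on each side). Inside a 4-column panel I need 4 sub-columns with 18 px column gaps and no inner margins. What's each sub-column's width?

Subtract both margins: 1015 − 2·10 = 995 px.
6c + 5·25 = 995 → 6c = 870 → c = 145 px.
Span of 4: 4·145 + 3·25 = 580 + 75 = 655 px.
Subtracting 3 column gaps of 18 leaves 601 for 4 columns, so d = 150.25 px.

150.25 px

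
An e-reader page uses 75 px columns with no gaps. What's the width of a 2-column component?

150 px

With no gaps, 2 columns span 2·75 = 150 px.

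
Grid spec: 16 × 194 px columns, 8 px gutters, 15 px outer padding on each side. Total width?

3254 px

Total width: 2·15 + 16·194 + 15·8 = 3254 px.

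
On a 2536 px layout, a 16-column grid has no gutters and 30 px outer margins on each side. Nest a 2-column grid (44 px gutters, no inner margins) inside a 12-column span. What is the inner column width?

Inside the margins: 2536 − 60 = 2476 px.
2476 / 16 = 154.75 px per column.
12-column span = 12·154.75 = 1857 px.
2 columns + 1 gutter: 2d + 1·44 = 1857.
2d = 1857 − 44 = 1813, so d = 906.5 px.

906.5 px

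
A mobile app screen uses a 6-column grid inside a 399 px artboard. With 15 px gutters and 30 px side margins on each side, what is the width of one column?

44 px

Subtract both margins: 399 − 2·30 = 339 px.
6 columns + 5 gutters: 6c + 5·15 = 339.
6c = 339 − 75 = 264, so c = 44 px.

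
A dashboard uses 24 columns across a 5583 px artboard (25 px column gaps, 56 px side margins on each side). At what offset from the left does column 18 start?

Subtract both margins: 5583 − 2·56 = 5471 px.
5471 − 23·25 = 4896; ÷24 gives c = 204 px.
Column 18 starts at margin + 17·(column + gutter) = 56 + 17·229 = 3949 px.

3949 px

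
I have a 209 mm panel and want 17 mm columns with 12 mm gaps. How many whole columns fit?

k columns need k·17 + (k−1)·12 = k·29 − 12.
k·29 − 12 ≤ 209 → k ≤ 221 / 29 ≈ 7.62, so k = 7.

7 columns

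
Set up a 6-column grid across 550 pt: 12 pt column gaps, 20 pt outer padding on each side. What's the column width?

Take off 40 pt of margins, leaving 510 pt.
6 columns + 5 column gaps: 6c + 5·12 = 510.
6c = 510 − 60 = 450, so c = 75 pt.

75 pt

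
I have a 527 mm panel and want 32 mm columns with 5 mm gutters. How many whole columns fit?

14 columns

Each extra column adds 32 + 5 = 37 mm.
(527 + 5) / 37 = 14.38, so 14 columns fit.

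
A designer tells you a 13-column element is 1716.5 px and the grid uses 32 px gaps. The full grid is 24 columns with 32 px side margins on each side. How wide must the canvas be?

3260 px

13c + 12·32 = 1716.5 → 13c = 1332.5 → c = 102.5 px.
Total width: 2·32 + 24·102.5 + 23·32 = 3260 px.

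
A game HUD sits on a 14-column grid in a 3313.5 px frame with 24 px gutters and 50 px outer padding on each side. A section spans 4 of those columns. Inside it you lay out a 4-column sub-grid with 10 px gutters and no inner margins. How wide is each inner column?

217.75 px

Outer content = 3313.5 − 2·50 = 3213.5 px.
Subtracting 13 gutters of 24 leaves 2901.5 for 14 columns, so c = 207.25 px.
4-column span = 4·207.25 + 3·24 = 901 px.
4 columns + 3 gutters: 4d + 3·10 = 901.
4d = 901 − 30 = 871, so d = 217.75 px.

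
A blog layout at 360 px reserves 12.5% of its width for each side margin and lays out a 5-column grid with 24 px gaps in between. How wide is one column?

34.8 px

Each margin = 12.5% of 360 = 45 px; content = 360 − 2·45 = 270 px.
5 columns + 4 gaps: 5c + 4·24 = 270.
5c = 270 − 96 = 174, so c = 34.8 px.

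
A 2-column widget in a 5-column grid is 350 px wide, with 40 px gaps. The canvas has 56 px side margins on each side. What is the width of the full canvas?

1047 px

2c + 1·40 = 350 → 2c = 310 → c = 155 px.
Total width: 2·56 + 5·155 + 4·40 = 1047 px.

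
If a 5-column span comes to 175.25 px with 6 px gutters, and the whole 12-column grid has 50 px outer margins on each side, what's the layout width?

5 columns + 4 gutters: 5c + 4·6 = 175.25.
5c = 175.25 − 24 = 151.25, so c = 30.25 px.
Layout = 2·50 + 12·30.25 + 11·6 = 100 + 363 + 66 = 529 px.

529 px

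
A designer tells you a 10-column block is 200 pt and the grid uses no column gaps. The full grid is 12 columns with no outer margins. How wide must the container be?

240 pt

200 / 10 = 20 pt per column.
Container = 12·20 = 240 = 240 pt.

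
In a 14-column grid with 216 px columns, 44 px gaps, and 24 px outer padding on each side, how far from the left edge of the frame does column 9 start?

2104 px

Column 9 starts at margin + 8·(column + gutter) = 24 + 8·260 = 2104 px.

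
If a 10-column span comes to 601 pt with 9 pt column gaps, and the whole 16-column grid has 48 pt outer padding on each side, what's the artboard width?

1063 pt

Subtracting 9 column gaps of 9 leaves 520 for 10 columns, so c = 52 pt.
Artboard = 2·48 + 16·52 + 15·9 = 96 + 832 + 135 = 1063 pt.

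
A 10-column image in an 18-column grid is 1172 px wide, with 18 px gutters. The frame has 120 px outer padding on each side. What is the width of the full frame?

Subtracting 9 gutters of 18 leaves 1010 for 10 columns, so c = 101 px.
Adding margins, columns and gutters: 240 + 1818 + 306 = 2364 px.

2364 px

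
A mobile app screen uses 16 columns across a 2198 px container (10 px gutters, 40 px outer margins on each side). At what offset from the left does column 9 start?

Content = 2198 − 2·40 = 2118 px.
2118 − 15·10 = 1968; ÷16 gives c = 123 px.
Before column 9: the margin + 8 columns + 8 gutters.
Offset = 40 + 8·(123 + 10) = 40 + 1064 = 1104 px.

1104 px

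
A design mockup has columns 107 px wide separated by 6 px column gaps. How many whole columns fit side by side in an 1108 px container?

k columns need k·107 + (k−1)·6 = k·113 − 6.
k·113 − 6 ≤ 1108 → k ≤ 1114 / 113 ≈ 9.86, so k = 9.

9 columns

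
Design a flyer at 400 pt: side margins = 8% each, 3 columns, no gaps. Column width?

112 pt

400 × (1 − 2·8%) = 400 × 84% = 336 pt for the columns.
With no gaps, each column is 336/3 = 112 pt.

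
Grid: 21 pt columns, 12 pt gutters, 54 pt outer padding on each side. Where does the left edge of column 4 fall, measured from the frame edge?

153 pt

Column 4 starts at margin + 3·(column + gutter) = 54 + 3·33 = 153 pt.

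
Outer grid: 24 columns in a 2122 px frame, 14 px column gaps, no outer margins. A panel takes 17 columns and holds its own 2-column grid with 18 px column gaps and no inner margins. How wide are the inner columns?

740.5 px

24 columns + 23 column gaps: 24c + 23·14 = 2122.
24c = 2122 − 322 = 1800, so c = 75 px.
17 columns plus 16 column gaps: 1275 + 224 = 1499 px.
2d + 1·18 = 1499 → 2d = 1481 → d = 740.5 px.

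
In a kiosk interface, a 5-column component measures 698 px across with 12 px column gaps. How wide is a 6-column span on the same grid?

698 − 4·12 = 650; ÷5 gives c = 130 px.
6 columns plus 5 column gaps: 780 + 60 = 840 px.

840 px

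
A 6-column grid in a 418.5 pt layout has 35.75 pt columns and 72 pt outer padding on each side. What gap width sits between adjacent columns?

12 pt

Content width = 418.5 − 2·72 = 274.5 pt.
6 columns take 6·35.75 = 214.5 pt; remaining 60 splits into 5 gaps.
g = 60 / 5 = 12 pt.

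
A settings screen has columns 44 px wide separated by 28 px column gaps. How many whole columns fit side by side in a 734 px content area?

Each extra column adds 44 + 28 = 72 px.
(734 + 28) / 72 = 10.58, so 10 columns fit.

10 columns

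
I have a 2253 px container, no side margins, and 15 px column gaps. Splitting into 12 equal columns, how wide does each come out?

12 columns + 11 column gaps: 12c + 11·15 = 2253.
12c = 2253 − 165 = 2088, so c = 174 px.

174 px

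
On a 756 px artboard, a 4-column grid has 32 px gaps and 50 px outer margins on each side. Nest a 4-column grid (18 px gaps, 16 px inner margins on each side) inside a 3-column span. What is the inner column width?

Take off 100 px of margins, leaving 656 px.
656 − 3·32 = 560; ÷4 gives c = 140 px.
Span of 3: 3·140 + 2·32 = 420 + 64 = 484 px.
Inner content = 484 − 2·16 = 452 px.
Subtracting 3 gaps of 18 leaves 398 for 4 columns, so d = 99.5 px.

99.5 px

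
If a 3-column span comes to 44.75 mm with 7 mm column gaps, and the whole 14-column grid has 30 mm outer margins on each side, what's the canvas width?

294.5 mm

Subtracting 2 column gaps of 7 leaves 30.75 for 3 columns, so c = 10.25 mm.
Adding margins, columns and gutters: 60 + 143.5 + 91 = 294.5 mm.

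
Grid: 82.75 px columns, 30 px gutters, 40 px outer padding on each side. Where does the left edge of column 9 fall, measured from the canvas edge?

Before column 9: the margin + 8 columns + 8 gutters.
Offset = 40 + 8·(82.75 + 30) = 40 + 902 = 942 px.

942 px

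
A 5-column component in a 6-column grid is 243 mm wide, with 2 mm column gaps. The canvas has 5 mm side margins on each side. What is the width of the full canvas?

Subtracting 4 column gaps of 2 leaves 235 for 5 columns, so c = 47 mm.
Canvas = 2·5 + 6·47 + 5·2 = 10 + 282 + 10 = 302 mm.

302 mm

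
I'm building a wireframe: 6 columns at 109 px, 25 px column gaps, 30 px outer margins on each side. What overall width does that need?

Canvas = 2·30 + 6·109 + 5·25 = 60 + 654 + 125 = 839 px.

839 px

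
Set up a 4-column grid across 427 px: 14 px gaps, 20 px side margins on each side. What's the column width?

86.25 px

Content width = 427 − 2·20 = 387 px.
387 − 3·14 = 345; ÷4 gives c = 86.25 px.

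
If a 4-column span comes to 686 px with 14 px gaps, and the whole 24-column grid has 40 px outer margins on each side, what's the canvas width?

4266 px

4c + 3·14 = 686 → 4c = 644 → c = 161 px.
Adding margins, columns and gutters: 80 + 3864 + 322 = 4266 px.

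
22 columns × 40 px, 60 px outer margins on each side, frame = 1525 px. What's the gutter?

25 px

Subtract both margins: 1525 − 2·60 = 1405 px.
Columns use 880 px, leaving 525 px across 21 gutters = 25 px each.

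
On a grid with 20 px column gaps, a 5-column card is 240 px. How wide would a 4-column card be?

188 px

Subtracting 4 column gaps of 20 leaves 160 for 5 columns, so c = 32 px.
4 columns plus 3 column gaps: 128 + 60 = 188 px.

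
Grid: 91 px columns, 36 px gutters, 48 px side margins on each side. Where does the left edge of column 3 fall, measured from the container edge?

302 px

Column 3 starts at margin + 2·(column + gutter) = 48 + 2·127 = 302 px.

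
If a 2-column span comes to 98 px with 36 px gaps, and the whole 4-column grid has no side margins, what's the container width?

232 px

2 columns + 1 gap: 2c + 1·36 = 98.
2c = 98 − 36 = 62, so c = 31 px.
Total width: 4·31 + 3·36 = 232 px.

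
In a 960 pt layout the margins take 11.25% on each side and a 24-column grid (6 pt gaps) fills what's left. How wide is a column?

Each margin = 11.25% of 960 = 108 pt; content = 960 − 2·108 = 744 pt.
744 − 23·6 = 606; ÷24 gives c = 25.25 pt.

25.25 pt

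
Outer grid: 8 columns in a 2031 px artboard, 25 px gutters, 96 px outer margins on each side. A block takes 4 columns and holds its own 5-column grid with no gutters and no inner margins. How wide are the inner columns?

Take off 192 px of margins, leaving 1839 px.
Subtracting 7 gutters of 25 leaves 1664 for 8 columns, so c = 208 px.
4 columns plus 3 gutters: 832 + 75 = 907 px.
907 / 5 = 181.4 px per column.

181.4 px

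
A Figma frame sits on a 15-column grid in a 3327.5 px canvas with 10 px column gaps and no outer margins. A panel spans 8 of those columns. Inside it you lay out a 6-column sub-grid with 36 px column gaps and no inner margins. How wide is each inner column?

265 px

3327.5 − 14·10 = 3187.5; ÷15 gives c = 212.5 px.
8-column span = 8·212.5 + 7·10 = 1770 px.
1770 − 5·36 = 1590; ÷6 gives d = 265 px.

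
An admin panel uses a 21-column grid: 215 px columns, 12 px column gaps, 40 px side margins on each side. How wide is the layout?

4835 px

Total width: 2·40 + 21·215 + 20·12 = 4835 px.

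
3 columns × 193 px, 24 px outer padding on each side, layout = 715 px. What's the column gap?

Subtract both margins: 715 − 2·24 = 667 px.
3 columns take 3·193 = 579 px; remaining 88 splits into 2 column gaps.
g = 88 / 2 = 44 px.

44 px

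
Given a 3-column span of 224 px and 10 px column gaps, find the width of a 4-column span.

302 px

3c + 2·10 = 224 → 3c = 204 → c = 68 px.
Span of 4: 4·68 + 3·10 = 272 + 30 = 302 px.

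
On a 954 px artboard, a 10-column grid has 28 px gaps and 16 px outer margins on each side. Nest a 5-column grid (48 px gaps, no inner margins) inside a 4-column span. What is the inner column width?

Subtract both margins: 954 − 2·16 = 922 px.
10 columns + 9 gaps: 10c + 9·28 = 922.
10c = 922 − 252 = 670, so c = 67 px.
Span of 4: 4·67 + 3·28 = 268 + 84 = 352 px.
352 − 4·48 = 160; ÷5 gives d = 32 px.

32 px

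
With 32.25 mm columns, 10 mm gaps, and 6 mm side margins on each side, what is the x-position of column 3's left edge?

Each column+gutter stride is 42.25 mm; 2 of them past the 6 mm margin is 6 + 84.5 = 90.5 mm.

90.5 mm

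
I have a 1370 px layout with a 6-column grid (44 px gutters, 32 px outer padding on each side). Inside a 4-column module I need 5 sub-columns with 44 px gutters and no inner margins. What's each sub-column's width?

136 px

Take off 64 px of margins, leaving 1306 px.
6c + 5·44 = 1306 → 6c = 1086 → c = 181 px.
4-column span = 4·181 + 3·44 = 856 px.
856 − 4·44 = 680; ÷5 gives d = 136 px.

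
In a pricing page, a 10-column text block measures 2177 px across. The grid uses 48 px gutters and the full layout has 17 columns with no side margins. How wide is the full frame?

2177 − 9·48 = 1745; ÷10 gives c = 174.5 px.
Total width: 17·174.5 + 16·48 = 3734.5 px.

3734.5 px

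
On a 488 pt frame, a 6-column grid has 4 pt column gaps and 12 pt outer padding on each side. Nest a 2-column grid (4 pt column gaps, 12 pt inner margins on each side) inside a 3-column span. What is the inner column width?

101 pt

Subtract both margins: 488 − 2·12 = 464 pt.
464 − 5·4 = 444; ÷6 gives c = 74 pt.
Span of 3: 3·74 + 2·4 = 222 + 8 = 230 pt.
Inner content = 230 − 2·12 = 206 pt.
2d + 1·4 = 206 → 2d = 202 → d = 101 pt.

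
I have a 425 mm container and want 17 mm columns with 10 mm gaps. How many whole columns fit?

k columns need k·17 + (k−1)·10 = k·27 − 10.
k·27 − 10 ≤ 425 → k ≤ 435 / 27 ≈ 16.11, so k = 16.

16 columns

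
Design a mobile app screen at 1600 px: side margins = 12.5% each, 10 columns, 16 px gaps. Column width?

105.6 px

Margins: 12.5% × 1600 = 200 px each, so content = 1600 − 400 = 1200 px.
10c + 9·16 = 1200 → 10c = 1056 → c = 105.6 px.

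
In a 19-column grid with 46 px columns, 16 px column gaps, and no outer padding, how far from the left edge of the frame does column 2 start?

No margin, so column 2 starts at 1·(column + gutter) = 1·62 = 62 px.

62 px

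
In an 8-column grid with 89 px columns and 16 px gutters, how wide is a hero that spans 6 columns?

614 px

6-column span = 6·89 + 5·16 = 614 px.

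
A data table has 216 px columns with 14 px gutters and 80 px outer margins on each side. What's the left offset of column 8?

Before column 8: the margin + 7 columns + 7 gutters.
Offset = 80 + 7·(216 + 14) = 80 + 1610 = 1690 px.

1690 px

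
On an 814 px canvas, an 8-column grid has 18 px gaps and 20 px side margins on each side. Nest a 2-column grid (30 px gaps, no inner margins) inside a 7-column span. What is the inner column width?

322.5 px

Inside the margins: 814 − 40 = 774 px.
8 columns + 7 gaps: 8c + 7·18 = 774.
8c = 774 − 126 = 648, so c = 81 px.
Span of 7: 7·81 + 6·18 = 567 + 108 = 675 px.
2d + 1·30 = 675 → 2d = 645 → d = 322.5 px.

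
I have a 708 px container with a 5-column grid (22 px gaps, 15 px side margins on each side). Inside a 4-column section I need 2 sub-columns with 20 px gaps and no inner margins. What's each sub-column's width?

259 px

Subtract both margins: 708 − 2·15 = 678 px.
5 columns + 4 gaps: 5c + 4·22 = 678.
5c = 678 − 88 = 590, so c = 118 px.
Span of 4: 4·118 + 3·22 = 472 + 66 = 538 px.
538 − 1·20 = 518; ÷2 gives d = 259 px.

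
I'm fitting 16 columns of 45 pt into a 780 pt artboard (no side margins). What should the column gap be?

4 pt

16·45 + 15g = 780 → 15g = 60 → g = 4 pt.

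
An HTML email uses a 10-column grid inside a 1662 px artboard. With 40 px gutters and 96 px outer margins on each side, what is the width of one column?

Inside the margins: 1662 − 192 = 1470 px.
10 columns + 9 gutters: 10c + 9·40 = 1470.
10c = 1470 − 360 = 1110, so c = 111 px.

111 px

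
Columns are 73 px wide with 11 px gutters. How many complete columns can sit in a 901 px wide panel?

10 columns: 10·73 + 9·11 = 829 px ≤ 901.
11 columns: 913 px > 901. So 10.

10 columns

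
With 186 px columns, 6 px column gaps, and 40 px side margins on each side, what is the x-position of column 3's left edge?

424 px

Each column+gutter stride is 192 px; 2 of them past the 40 px margin is 40 + 384 = 424 px.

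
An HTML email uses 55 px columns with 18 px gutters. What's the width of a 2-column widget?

128 px

Span of 2: 2·55 + 1·18 = 110 + 18 = 128 px.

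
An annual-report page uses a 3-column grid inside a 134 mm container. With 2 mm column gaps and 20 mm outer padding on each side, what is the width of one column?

30 mm

Content width = 134 − 2·20 = 94 mm.
3c + 2·2 = 94 → 3c = 90 → c = 30 mm.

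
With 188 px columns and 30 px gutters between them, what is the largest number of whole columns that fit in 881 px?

k columns need k·188 + (k−1)·30 = k·218 − 30.
k·218 − 30 ≤ 881 → k ≤ 911 / 218 ≈ 4.18, so k = 4.

4 columns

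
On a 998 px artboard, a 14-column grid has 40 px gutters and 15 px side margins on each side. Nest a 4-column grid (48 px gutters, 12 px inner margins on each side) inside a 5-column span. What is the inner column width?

Inside the margins: 998 − 30 = 968 px.
14 columns + 13 gutters: 14c + 13·40 = 968.
14c = 968 − 520 = 448, so c = 32 px.
Span of 5: 5·32 + 4·40 = 160 + 160 = 320 px.
Inner content = 320 − 2·12 = 296 px.
296 − 3·48 = 152; ÷4 gives d = 38 px.

38 px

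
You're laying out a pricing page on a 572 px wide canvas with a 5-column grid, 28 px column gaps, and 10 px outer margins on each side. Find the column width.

Subtract both margins: 572 − 2·10 = 552 px.
5 columns + 4 column gaps: 5c + 4·28 = 552.
5c = 552 − 112 = 440, so c = 88 px.

88 px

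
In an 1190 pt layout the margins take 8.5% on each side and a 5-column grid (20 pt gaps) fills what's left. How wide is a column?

181.54 pt

Each margin = 8.5% of 1190 = 101.15 pt; content = 1190 − 2·101.15 = 987.7 pt.
Subtracting 4 gaps of 20 leaves 907.7 for 5 columns, so c = 181.54 pt.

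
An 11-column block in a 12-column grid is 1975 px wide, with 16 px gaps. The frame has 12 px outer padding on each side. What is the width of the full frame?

2180 px

11c + 10·16 = 1975 → 11c = 1815 → c = 165 px.
Adding margins, columns and gutters: 24 + 1980 + 176 = 2180 px.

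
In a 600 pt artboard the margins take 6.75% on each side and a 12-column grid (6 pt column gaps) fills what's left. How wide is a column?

37.75 pt

Margins: 6.75% × 600 = 40.5 pt each, so content = 600 − 81 = 519 pt.
Subtracting 11 column gaps of 6 leaves 453 for 12 columns, so c = 37.75 pt.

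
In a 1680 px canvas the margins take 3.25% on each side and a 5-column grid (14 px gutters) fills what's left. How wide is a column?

Margins: 3.25% × 1680 = 54.6 px each, so content = 1680 − 109.2 = 1570.8 px.
Subtracting 4 gutters of 14 leaves 1514.8 for 5 columns, so c = 302.96 px.

302.96 px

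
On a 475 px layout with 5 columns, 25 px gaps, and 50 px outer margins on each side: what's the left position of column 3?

Subtract both margins: 475 − 2·50 = 375 px.
5 columns + 4 gaps: 5c + 4·25 = 375.
5c = 375 − 100 = 275, so c = 55 px.
Before column 3: the margin + 2 columns + 2 gaps.
Offset = 50 + 2·(55 + 25) = 50 + 160 = 210 px.

210 px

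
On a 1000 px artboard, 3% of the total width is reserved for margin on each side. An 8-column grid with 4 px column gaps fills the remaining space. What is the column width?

114 px

1000 × (1 − 2·3%) = 1000 × 94% = 940 px for the columns.
8c + 7·4 = 940 → 8c = 912 → c = 114 px.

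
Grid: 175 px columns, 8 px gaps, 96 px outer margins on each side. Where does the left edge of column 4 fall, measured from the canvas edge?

645 px

Each column+gutter stride is 183 px; 3 of them past the 96 px margin is 96 + 549 = 645 px.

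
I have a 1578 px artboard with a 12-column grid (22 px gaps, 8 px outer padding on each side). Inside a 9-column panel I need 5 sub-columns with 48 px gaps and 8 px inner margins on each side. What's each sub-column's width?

Subtract both margins: 1578 − 2·8 = 1562 px.
12c + 11·22 = 1562 → 12c = 1320 → c = 110 px.
9 columns plus 8 gaps: 990 + 176 = 1166 px.
Inner content = 1166 − 2·8 = 1150 px.
5d + 4·48 = 1150 → 5d = 958 → d = 191.6 px.

191.6 px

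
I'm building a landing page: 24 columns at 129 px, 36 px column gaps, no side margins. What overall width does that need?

Summing: 3096 + 828 = 3924 px.

3924 px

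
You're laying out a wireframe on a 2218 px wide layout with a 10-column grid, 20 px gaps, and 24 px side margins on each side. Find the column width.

Content width = 2218 − 2·24 = 2170 px.
10 columns + 9 gaps: 10c + 9·20 = 2170.
10c = 2170 − 180 = 1990, so c = 199 px.

199 px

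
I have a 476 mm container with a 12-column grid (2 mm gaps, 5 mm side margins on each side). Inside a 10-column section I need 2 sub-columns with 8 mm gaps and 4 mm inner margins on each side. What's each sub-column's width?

186 mm

Inside the margins: 476 − 10 = 466 mm.
12 columns + 11 gaps: 12c + 11·2 = 466.
12c = 466 − 22 = 444, so c = 37 mm.
10-column span = 10·37 + 9·2 = 388 mm.
Inner content = 388 − 2·4 = 380 mm.
Subtracting 1 gap of 8 leaves 372 for 2 columns, so d = 186 mm.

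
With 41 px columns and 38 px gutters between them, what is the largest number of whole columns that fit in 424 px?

k columns need k·41 + (k−1)·38 = k·79 − 38.
k·79 − 38 ≤ 424 → k ≤ 462 / 79 ≈ 5.85, so k = 5.

5 columns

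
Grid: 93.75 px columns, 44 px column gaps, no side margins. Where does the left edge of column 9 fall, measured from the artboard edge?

Each column+gutter stride is 137.75 px; with no margin, 8 of them is 1102 px.

1102 px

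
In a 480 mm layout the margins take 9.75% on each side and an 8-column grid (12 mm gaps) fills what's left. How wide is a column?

Margins: 9.75% × 480 = 46.8 mm each, so content = 480 − 93.6 = 386.4 mm.
8c + 7·12 = 386.4 → 8c = 302.4 → c = 37.8 mm.

37.8 mm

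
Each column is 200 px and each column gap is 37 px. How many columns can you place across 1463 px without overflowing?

6 columns: 6·200 + 5·37 = 1385 px ≤ 1463.
7 columns: 1622 px > 1463. So 6.

6 columns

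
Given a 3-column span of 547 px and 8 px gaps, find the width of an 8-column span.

3c + 2·8 = 547 → 3c = 531 → c = 177 px.
Span of 8: 8·177 + 7·8 = 1416 + 56 = 1472 px.

1472 px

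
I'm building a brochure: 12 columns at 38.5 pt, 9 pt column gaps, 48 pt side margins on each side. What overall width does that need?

Adding margins, columns and gutters: 96 + 462 + 99 = 657 pt.

657 pt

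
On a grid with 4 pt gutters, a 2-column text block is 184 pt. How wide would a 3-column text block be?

278 pt

2c + 1·4 = 184 → 2c = 180 → c = 90 pt.
Span of 3: 3·90 + 2·4 = 270 + 8 = 278 pt.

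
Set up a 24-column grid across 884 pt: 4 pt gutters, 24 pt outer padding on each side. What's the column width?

31 pt

Inside the margins: 884 − 48 = 836 pt.
836 − 23·4 = 744; ÷24 gives c = 31 pt.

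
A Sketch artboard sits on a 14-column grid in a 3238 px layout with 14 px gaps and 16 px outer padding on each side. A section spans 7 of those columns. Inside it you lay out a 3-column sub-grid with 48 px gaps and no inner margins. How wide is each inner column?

500 px

Inside the margins: 3238 − 32 = 3206 px.
14 columns + 13 gaps: 14c + 13·14 = 3206.
14c = 3206 − 182 = 3024, so c = 216 px.
7 columns plus 6 gaps: 1512 + 84 = 1596 px.
1596 − 2·48 = 1500; ÷3 gives d = 500 px.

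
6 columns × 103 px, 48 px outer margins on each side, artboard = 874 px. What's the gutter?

32 px

Inside the margins: 874 − 96 = 778 px.
6·103 + 5g = 778 → 5g = 160 → g = 32 px.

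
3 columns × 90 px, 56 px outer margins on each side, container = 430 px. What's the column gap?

Content width = 430 − 2·56 = 318 px.
3 columns take 3·90 = 270 px; remaining 48 splits into 2 column gaps.
g = 48 / 2 = 24 px.

24 px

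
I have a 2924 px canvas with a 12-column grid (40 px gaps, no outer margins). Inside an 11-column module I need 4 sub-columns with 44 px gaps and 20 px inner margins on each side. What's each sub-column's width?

12 columns + 11 gaps: 12c + 11·40 = 2924.
12c = 2924 − 440 = 2484, so c = 207 px.
Span of 11: 11·207 + 10·40 = 2277 + 400 = 2677 px.
Inner content = 2677 − 2·20 = 2637 px.
2637 − 3·44 = 2505; ÷4 gives d = 626.25 px.

626.25 px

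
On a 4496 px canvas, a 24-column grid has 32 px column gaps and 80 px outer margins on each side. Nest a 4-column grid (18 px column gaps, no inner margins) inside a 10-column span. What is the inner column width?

Take off 160 px of margins, leaving 4336 px.
24c + 23·32 = 4336 → 24c = 3600 → c = 150 px.
10-column span = 10·150 + 9·32 = 1788 px.
4d + 3·18 = 1788 → 4d = 1734 → d = 433.5 px.

433.5 px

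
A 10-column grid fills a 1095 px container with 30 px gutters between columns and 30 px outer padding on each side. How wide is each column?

Content width = 1095 − 2·30 = 1035 px.
1035 − 9·30 = 765; ÷10 gives c = 76.5 px.

76.5 px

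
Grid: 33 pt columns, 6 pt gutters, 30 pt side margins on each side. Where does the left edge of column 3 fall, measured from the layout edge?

Column 3 starts at margin + 2·(column + gutter) = 30 + 2·39 = 108 pt.

108 pt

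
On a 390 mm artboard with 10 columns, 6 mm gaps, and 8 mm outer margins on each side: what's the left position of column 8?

Content = 390 − 2·8 = 374 mm.
10 columns + 9 gaps: 10c + 9·6 = 374.
10c = 374 − 54 = 320, so c = 32 mm.
Each column+gutter stride is 38 mm; 7 of them past the 8 mm margin is 8 + 266 = 274 mm.

274 mm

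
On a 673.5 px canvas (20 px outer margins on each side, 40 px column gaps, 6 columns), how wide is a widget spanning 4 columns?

409 px

Inside the margins: 673.5 − 40 = 633.5 px.
633.5 − 5·40 = 433.5; ÷6 gives c = 72.25 px.
4 columns plus 3 column gaps: 289 + 120 = 409 px.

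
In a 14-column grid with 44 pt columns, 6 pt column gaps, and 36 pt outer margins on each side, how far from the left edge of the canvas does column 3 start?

136 pt

Before column 3: the margin + 2 columns + 2 column gaps.
Offset = 36 + 2·(44 + 6) = 36 + 100 = 136 pt.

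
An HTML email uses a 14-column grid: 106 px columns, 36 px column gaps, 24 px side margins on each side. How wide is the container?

Total width: 2·24 + 14·106 + 13·36 = 2000 px.

2000 px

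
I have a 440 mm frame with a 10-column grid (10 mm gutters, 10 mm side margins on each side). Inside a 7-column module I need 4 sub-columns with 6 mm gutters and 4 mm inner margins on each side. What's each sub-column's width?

Outer content = 440 − 2·10 = 420 mm.
420 − 9·10 = 330; ÷10 gives c = 33 mm.
7-column span = 7·33 + 6·10 = 291 mm.
Inner content = 291 − 2·4 = 283 mm.
Subtracting 3 gutters of 6 leaves 265 for 4 columns, so d = 66.25 mm.

66.25 mm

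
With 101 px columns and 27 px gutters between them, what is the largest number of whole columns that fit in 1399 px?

11 columns: 11·101 + 10·27 = 1381 px ≤ 1399.
12 columns: 1509 px > 1399. So 11.

11 columns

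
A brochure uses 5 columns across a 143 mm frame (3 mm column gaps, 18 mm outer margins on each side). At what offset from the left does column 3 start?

62 mm

Content = 143 − 2·18 = 107 mm.
Subtracting 4 column gaps of 3 leaves 95 for 5 columns, so c = 19 mm.
Column 3 starts at margin + 2·(column + gutter) = 18 + 2·22 = 62 mm.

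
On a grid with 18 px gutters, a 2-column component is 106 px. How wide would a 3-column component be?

2 columns + 1 gutter: 2c + 1·18 = 106.
2c = 106 − 18 = 88, so c = 44 px.
3 columns plus 2 gutters: 132 + 36 = 168 px.

168 px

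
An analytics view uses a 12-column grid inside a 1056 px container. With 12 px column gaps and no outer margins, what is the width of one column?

Subtracting 11 column gaps of 12 leaves 924 for 12 columns, so c = 77 px.

77 px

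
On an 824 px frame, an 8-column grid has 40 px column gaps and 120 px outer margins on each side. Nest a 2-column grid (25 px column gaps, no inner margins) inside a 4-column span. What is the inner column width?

123.5 px

Outer content = 824 − 2·120 = 584 px.
584 − 7·40 = 304; ÷8 gives c = 38 px.
4-column span = 4·38 + 3·40 = 272 px.
2d + 1·25 = 272 → 2d = 247 → d = 123.5 px.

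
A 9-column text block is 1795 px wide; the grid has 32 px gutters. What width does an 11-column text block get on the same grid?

2201 px

Subtracting 8 gutters of 32 leaves 1539 for 9 columns, so c = 171 px.
Span of 11: 11·171 + 10·32 = 1881 + 320 = 2201 px.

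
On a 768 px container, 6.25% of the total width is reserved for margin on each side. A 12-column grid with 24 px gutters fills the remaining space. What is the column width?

34 px

768 × (1 − 2·6.25%) = 768 × 87.5% = 672 px for the columns.
12c + 11·24 = 672 → 12c = 408 → c = 34 px.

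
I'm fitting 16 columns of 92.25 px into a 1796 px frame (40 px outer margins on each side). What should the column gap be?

Content width = 1796 − 2·40 = 1716 px.
16 columns take 16·92.25 = 1476 px; remaining 240 splits into 15 column gaps.
g = 240 / 15 = 16 px.

16 px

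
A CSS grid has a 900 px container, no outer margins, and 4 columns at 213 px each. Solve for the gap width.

16 px

Columns use 852 px, leaving 48 px across 3 gaps = 16 px each.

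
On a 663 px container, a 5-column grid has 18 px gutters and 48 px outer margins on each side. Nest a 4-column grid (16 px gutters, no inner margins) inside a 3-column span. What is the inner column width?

71.25 px

Outer content = 663 − 2·48 = 567 px.
567 − 4·18 = 495; ÷5 gives c = 99 px.
3-column span = 3·99 + 2·18 = 333 px.
4d + 3·16 = 333 → 4d = 285 → d = 71.25 px.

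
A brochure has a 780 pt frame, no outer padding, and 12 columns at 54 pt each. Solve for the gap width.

12 pt

12·54 + 11g = 780 → 11g = 132 → g = 12 pt.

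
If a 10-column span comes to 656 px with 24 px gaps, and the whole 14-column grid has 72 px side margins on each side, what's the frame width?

1072 px

10c + 9·24 = 656 → 10c = 440 → c = 44 px.
Total width: 2·72 + 14·44 + 13·24 = 1072 px.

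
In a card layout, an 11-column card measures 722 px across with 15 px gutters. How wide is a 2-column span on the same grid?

722 − 10·15 = 572; ÷11 gives c = 52 px.
2-column span = 2·52 + 1·15 = 119 px.

119 px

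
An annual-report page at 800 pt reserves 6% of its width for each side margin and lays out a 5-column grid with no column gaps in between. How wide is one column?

Each margin = 6% of 800 = 48 pt; content = 800 − 2·48 = 704 pt.
704 / 5 = 140.8 pt per column.

140.8 pt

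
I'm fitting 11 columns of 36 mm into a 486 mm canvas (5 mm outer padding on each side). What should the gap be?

8 mm

Inside the margins: 486 − 10 = 476 mm.
Columns use 396 mm, leaving 80 mm across 10 gaps = 8 mm each.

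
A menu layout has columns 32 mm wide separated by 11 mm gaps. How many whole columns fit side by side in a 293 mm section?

7 columns

Each extra column adds 32 + 11 = 43 mm.
(293 + 11) / 43 = 7.07, so 7 columns fit.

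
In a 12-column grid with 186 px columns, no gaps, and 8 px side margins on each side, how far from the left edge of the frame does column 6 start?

938 px

Column 6 starts at margin + 5·(column + gutter) = 8 + 5·186 = 938 px.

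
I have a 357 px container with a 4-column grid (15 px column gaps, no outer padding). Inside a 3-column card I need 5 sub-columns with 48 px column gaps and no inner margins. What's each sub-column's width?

14.4 px

357 − 3·15 = 312; ÷4 gives c = 78 px.
Span of 3: 3·78 + 2·15 = 234 + 30 = 264 px.
5 columns + 4 column gaps: 5d + 4·48 = 264.
5d = 264 − 192 = 72, so d = 14.4 px.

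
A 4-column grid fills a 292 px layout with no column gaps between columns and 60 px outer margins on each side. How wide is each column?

43 px

Content width = 292 − 2·60 = 172 px.
With no column gaps, each column is 172/4 = 43 px.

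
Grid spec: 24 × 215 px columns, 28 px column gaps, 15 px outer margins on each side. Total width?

5834 px

Adding margins, columns and gutters: 30 + 5160 + 644 = 5834 px.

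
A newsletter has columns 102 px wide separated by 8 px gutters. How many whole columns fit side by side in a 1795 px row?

16 columns

Each extra column adds 102 + 8 = 110 px.
(1795 + 8) / 110 = 16.39, so 16 columns fit.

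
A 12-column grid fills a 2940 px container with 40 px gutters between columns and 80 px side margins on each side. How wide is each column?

195 px

Subtract both margins: 2940 − 2·80 = 2780 px.
12c + 11·40 = 2780 → 12c = 2340 → c = 195 px.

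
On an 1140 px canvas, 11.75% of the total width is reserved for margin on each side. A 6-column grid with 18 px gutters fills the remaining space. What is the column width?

Each margin = 11.75% of 1140 = 133.95 px; content = 1140 − 2·133.95 = 872.1 px.
Subtracting 5 gutters of 18 leaves 782.1 for 6 columns, so c = 130.35 px.

130.35 px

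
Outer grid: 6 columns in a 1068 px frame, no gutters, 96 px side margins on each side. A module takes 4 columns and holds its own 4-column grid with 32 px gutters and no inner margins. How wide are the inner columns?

122 px

Inside the margins: 1068 − 192 = 876 px.
876 / 6 = 146 px per column.
4-column span = 4·146 = 584 px.
4 columns + 3 gutters: 4d + 3·32 = 584.
4d = 584 − 96 = 488, so d = 122 px.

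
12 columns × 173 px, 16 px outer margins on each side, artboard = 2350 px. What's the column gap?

Content width = 2350 − 2·16 = 2318 px.
Columns use 2076 px, leaving 242 px across 11 column gaps = 22 px each.

22 px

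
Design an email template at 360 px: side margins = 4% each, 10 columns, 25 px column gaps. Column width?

10.62 px

Margins: 4% × 360 = 14.4 px each, so content = 360 − 28.8 = 331.2 px.
10c + 9·25 = 331.2 → 10c = 106.2 → c = 10.62 px.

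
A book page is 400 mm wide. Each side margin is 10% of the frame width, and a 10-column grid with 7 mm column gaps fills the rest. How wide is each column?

Each margin = 10% of 400 = 40 mm; content = 400 − 2·40 = 320 mm.
10 columns + 9 column gaps: 10c + 9·7 = 320.
10c = 320 − 63 = 257, so c = 25.7 mm.

25.7 mm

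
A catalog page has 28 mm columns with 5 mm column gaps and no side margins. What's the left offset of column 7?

Each column+gutter stride is 33 mm; with no margin, 6 of them is 198 mm.

198 mm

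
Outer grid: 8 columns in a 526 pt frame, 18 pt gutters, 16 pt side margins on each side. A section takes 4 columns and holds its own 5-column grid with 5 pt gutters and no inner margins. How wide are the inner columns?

43.6 pt

Inside the margins: 526 − 32 = 494 pt.
494 − 7·18 = 368; ÷8 gives c = 46 pt.
4-column span = 4·46 + 3·18 = 238 pt.
5 columns + 4 gutters: 5d + 4·5 = 238.
5d = 238 − 20 = 218, so d = 43.6 pt.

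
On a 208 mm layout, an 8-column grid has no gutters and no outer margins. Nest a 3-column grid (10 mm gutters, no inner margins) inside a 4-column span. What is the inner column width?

8c = 208 → c = 26 mm.
4-column span = 4·26 = 104 mm.
3d + 2·10 = 104 → 3d = 84 → d = 28 mm.

28 mm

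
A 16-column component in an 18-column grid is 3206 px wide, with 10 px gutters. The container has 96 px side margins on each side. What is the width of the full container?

3800 px

16 columns + 15 gutters: 16c + 15·10 = 3206.
16c = 3206 − 150 = 3056, so c = 191 px.
Total width: 2·96 + 18·191 + 17·10 = 3800 px.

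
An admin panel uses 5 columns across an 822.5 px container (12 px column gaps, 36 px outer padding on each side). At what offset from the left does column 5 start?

646 px

Content = 822.5 − 2·36 = 750.5 px.
Subtracting 4 column gaps of 12 leaves 702.5 for 5 columns, so c = 140.5 px.
Before column 5: the margin + 4 columns + 4 column gaps.
Offset = 36 + 4·(140.5 + 12) = 36 + 610 = 646 px.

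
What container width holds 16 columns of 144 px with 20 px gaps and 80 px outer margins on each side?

2764 px

Adding margins, columns and gutters: 160 + 2304 + 300 = 2764 px.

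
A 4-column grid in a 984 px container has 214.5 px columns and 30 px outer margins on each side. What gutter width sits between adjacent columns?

22 px

Take off 60 px of margins, leaving 924 px.
Columns use 858 px, leaving 66 px across 3 gutters = 22 px each.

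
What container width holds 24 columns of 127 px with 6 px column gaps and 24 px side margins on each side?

Total width: 2·24 + 24·127 + 23·6 = 3234 px.

3234 px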